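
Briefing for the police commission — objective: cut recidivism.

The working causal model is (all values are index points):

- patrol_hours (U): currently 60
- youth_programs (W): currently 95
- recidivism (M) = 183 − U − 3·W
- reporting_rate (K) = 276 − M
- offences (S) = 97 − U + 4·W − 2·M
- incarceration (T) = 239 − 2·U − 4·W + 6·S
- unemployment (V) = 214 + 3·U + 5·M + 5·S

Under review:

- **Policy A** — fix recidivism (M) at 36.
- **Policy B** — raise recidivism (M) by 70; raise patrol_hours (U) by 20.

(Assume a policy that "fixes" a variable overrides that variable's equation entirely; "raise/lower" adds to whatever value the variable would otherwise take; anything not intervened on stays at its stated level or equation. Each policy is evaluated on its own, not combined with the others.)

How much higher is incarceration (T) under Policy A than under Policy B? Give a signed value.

Policy A (M := 36):
  U = 60
  W = 95
  M = 36
  S = 97 − 60 + 4·95 − 2·36 = 345
  T = 239 − 2·60 − 4·95 + 6·345 = 1809
Policy B (M + 70, U + 20):
  U = 60 + 20 = 80
  W = 95
  M = 183 − 80 − 3·95 (+70 from intervention) = -112
  S = 97 − 80 + 4·95 − 2·(-112) = 621
  T = 239 − 2·80 − 4·95 + 6·621 = 3425
T: 1809 − 3425 = -1616

-1616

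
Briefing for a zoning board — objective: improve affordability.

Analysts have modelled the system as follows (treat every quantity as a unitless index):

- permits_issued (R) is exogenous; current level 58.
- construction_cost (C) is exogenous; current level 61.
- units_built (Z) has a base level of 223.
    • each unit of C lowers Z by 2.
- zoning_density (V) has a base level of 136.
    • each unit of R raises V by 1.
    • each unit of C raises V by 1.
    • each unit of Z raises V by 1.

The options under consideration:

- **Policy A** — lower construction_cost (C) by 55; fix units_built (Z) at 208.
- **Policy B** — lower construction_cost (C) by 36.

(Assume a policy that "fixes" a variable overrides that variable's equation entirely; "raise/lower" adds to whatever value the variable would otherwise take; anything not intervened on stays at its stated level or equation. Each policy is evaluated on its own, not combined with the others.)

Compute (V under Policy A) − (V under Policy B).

Policy A (C − 55, Z := 208):
  R = 58
  C = 61 − 55 = 6
  Z = 208
  V = 136 + 58 + 6 + 208 = 408
Policy B (C − 36):
  R = 58
  C = 61 − 36 = 25
  Z = 223 − 2·25 = 173
  V = 136 + 58 + 25 + 173 = 392
V: 408 − 392 = 16

16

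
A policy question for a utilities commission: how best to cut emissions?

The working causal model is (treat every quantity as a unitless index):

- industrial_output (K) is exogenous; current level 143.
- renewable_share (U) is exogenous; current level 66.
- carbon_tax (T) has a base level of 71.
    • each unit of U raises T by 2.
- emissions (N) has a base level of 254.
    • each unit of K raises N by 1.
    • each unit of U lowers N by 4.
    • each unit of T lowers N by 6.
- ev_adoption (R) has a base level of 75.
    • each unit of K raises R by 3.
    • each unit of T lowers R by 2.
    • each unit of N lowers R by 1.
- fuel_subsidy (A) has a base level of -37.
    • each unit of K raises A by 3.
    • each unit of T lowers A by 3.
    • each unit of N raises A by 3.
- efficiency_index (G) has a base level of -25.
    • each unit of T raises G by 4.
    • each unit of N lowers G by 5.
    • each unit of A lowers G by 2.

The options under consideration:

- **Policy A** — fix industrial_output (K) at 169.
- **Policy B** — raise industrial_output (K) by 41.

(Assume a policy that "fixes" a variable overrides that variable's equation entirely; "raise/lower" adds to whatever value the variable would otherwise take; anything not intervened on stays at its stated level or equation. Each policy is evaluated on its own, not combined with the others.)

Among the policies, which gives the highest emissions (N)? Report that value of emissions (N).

-1044

Policy A (K := 169):
  K = 169
  U = 66
  T = 71 + 2·66 = 203
  N = 254 + 169 − 4·66 − 6·203 = -1059
Policy B (K + 41):
  K = 143 + 41 = 184
  U = 66
  T = 71 + 2·66 = 203
  N = 254 + 184 − 4·66 − 6·203 = -1044
Comparing — Policy A: N=-1059, Policy B: N=-1044. Highest is -1044 (Policy B).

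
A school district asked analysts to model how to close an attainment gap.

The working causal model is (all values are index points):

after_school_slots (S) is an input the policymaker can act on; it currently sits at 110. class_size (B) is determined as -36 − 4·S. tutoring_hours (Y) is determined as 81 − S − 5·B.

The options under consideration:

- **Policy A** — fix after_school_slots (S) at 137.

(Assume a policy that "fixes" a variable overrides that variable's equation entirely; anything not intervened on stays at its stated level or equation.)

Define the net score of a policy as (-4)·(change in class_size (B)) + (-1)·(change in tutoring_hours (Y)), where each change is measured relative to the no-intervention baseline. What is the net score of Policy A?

-81

Baseline:
  S = 110
  B = -36 − 4·110 = -476
  Y = 81 − 110 − 5·(-476) = 2351
Policy A (S := 137):
  S = 137
  B = -36 − 4·137 = -584
  Y = 81 − 137 − 5·(-584) = 2864
ΔB = -584 − (-476) = -108; ΔY = 2864 − 2351 = 513
Score = (-4)·(-108) + (-1)·513 = -81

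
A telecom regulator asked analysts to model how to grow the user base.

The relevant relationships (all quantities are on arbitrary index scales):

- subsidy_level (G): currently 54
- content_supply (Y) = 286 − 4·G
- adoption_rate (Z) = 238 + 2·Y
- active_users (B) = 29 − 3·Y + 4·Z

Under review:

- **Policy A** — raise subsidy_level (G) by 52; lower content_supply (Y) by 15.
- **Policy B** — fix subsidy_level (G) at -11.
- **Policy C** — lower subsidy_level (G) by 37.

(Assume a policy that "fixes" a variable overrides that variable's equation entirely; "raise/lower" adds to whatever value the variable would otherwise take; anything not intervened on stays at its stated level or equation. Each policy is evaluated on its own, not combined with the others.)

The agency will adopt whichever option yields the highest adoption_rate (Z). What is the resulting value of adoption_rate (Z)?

Policy A (G + 52, Y − 15):
  G = 54 + 52 = 106
  Y = 286 − 4·106 (−15 from intervention) = -153
  Z = 238 + 2·(-153) = -68
Policy B (G := -11):
  G = -11
  Y = 286 − 4·(-11) = 330
  Z = 238 + 2·330 = 898
Policy C (G − 37):
  G = 54 − 37 = 17
  Y = 286 − 4·17 = 218
  Z = 238 + 2·218 = 674
Comparing — Policy A: Z=-68, Policy B: Z=898, Policy C: Z=674. Highest is 898 (Policy B).

898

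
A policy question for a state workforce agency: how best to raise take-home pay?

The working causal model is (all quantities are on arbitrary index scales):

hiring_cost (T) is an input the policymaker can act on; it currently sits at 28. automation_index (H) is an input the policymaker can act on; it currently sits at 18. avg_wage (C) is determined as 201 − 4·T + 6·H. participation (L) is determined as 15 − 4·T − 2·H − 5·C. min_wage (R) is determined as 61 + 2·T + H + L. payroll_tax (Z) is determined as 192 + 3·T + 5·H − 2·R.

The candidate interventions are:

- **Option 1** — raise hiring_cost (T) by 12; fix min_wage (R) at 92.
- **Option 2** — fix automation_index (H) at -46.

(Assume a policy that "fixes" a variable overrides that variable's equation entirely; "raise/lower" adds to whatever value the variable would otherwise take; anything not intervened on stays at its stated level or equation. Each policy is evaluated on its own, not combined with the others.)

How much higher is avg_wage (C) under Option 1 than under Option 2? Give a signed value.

Option 1 (T + 12, R := 92):
  T = 28 + 12 = 40
  H = 18
  C = 201 − 4·40 + 6·18 = 149
Option 2 (H := -46):
  T = 28
  H = -46
  C = 201 − 4·28 + 6·(-46) = -187
C: 149 − (-187) = 336

336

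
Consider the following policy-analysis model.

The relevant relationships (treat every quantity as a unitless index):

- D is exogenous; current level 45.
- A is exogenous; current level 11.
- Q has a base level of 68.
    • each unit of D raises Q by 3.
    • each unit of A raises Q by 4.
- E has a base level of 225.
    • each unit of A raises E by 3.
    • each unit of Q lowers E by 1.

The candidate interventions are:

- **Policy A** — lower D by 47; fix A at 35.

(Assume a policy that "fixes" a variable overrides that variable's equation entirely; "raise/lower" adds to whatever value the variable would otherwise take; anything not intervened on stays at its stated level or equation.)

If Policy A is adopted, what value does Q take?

202

Policy A (D − 47, A := 35):
  D = 45 − 47 = -2
  A = 35
  Q = 68 + 3·(-2) + 4·35 = 202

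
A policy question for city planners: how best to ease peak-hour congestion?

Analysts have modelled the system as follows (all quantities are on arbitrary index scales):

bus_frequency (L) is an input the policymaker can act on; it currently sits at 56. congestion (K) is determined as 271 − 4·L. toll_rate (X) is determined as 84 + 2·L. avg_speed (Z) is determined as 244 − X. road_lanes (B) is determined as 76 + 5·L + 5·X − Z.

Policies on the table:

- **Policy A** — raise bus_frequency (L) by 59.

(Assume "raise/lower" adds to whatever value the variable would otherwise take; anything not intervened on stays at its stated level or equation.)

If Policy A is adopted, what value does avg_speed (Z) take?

-70

Policy A (L + 59):
  L = 56 + 59 = 115
  X = 84 + 2·115 = 314
  Z = 244 − 314 = -70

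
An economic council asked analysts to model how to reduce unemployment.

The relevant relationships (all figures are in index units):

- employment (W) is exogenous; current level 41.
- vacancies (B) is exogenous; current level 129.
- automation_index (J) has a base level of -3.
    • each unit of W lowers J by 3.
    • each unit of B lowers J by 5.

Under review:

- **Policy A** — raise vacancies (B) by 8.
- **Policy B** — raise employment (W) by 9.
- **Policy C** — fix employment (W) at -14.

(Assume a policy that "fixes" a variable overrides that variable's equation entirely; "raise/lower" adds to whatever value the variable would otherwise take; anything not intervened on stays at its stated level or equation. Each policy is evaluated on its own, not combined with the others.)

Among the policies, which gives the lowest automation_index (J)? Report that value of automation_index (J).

-811

Policy A (B + 8):
  W = 41
  B = 129 + 8 = 137
  J = -3 − 3·41 − 5·137 = -811
Policy B (W + 9):
  W = 41 + 9 = 50
  B = 129
  J = -3 − 3·50 − 5·129 = -798
Policy C (W := -14):
  W = -14
  B = 129
  J = -3 − 3·(-14) − 5·129 = -606
Comparing — Policy A: J=-811, Policy B: J=-798, Policy C: J=-606. Lowest is -811 (Policy A).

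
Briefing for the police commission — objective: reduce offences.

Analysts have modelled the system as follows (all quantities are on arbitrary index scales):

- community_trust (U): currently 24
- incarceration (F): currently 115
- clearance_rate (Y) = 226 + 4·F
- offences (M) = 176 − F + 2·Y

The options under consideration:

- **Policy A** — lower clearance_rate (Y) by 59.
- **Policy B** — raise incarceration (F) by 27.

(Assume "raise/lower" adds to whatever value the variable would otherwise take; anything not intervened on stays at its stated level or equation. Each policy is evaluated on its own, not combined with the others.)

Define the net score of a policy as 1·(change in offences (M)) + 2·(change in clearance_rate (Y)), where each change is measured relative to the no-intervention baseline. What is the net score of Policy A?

Baseline:
  F = 115
  Y = 226 + 4·115 = 686
  M = 176 − 115 + 2·686 = 1433
Policy A (Y − 59):
  F = 115
  Y = 226 + 4·115 (−59 from intervention) = 627
  M = 176 − 115 + 2·627 = 1315
ΔM = 1315 − 1433 = -118; ΔY = 627 − 686 = -59
Score = 1·(-118) + 2·(-59) = -236

-236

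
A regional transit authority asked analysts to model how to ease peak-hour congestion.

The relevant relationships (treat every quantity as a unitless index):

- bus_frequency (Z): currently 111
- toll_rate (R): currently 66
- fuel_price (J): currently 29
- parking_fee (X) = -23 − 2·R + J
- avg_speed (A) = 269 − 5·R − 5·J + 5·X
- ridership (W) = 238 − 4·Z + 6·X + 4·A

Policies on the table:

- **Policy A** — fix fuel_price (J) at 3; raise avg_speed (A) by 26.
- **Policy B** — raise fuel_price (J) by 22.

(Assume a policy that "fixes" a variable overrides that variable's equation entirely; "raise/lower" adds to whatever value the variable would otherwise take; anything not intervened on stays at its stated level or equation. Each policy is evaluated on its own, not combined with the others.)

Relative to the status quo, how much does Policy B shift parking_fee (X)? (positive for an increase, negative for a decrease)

22

Baseline:
  R = 66
  J = 29
  X = -23 − 2·66 + 29 = -126
Policy B (J + 22):
  R = 66
  J = 29 + 22 = 51
  X = -23 − 2·66 + 51 = -104
Change in X: -104 − (-126) = 22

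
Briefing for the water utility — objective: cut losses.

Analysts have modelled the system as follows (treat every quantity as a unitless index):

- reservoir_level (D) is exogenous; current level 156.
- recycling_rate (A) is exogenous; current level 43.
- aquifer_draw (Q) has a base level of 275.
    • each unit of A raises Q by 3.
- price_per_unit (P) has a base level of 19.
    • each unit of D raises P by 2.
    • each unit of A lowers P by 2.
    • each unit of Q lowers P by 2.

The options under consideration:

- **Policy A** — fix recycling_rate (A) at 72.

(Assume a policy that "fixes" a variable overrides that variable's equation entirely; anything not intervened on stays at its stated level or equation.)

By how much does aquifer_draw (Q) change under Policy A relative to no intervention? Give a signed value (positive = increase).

87

Baseline:
  A = 43
  Q = 275 + 3·43 = 404
Policy A (A := 72):
  A = 72
  Q = 275 + 3·72 = 491
Change in Q: 491 − 404 = 87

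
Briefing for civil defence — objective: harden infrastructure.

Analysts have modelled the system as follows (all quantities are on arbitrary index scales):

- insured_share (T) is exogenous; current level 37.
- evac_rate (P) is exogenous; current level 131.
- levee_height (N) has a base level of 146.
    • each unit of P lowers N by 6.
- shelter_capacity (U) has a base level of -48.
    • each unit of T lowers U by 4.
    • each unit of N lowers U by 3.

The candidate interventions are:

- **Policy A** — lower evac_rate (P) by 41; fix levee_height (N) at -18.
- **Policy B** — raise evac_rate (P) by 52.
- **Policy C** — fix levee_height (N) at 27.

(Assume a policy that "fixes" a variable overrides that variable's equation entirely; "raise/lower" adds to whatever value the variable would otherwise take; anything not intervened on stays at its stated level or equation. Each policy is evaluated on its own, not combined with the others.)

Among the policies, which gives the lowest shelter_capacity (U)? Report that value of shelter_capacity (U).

-277

Policy A (P − 41, N := -18):
  T = 37
  P = 131 − 41 = 90
  N = -18
  U = -48 − 4·37 − 3·(-18) = -142
Policy B (P + 52):
  T = 37
  P = 131 + 52 = 183
  N = 146 − 6·183 = -952
  U = -48 − 4·37 − 3·(-952) = 2660
Policy C (N := 27):
  T = 37
  P = 131
  N = 27
  U = -48 − 4·37 − 3·27 = -277
Comparing — Policy A: U=-142, Policy B: U=2660, Policy C: U=-277. Lowest is -277 (Policy C).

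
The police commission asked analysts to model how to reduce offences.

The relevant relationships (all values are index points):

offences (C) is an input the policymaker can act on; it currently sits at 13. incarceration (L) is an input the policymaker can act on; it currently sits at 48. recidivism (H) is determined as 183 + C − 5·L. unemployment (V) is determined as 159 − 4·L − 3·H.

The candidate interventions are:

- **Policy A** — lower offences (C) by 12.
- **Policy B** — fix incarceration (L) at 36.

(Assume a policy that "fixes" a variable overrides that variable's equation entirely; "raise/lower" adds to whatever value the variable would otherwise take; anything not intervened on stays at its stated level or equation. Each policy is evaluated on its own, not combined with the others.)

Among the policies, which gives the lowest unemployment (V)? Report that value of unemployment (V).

-33

Policy A (C − 12):
  C = 13 − 12 = 1
  L = 48
  H = 183 + 1 − 5·48 = -56
  V = 159 − 4·48 − 3·(-56) = 135
Policy B (L := 36):
  C = 13
  L = 36
  H = 183 + 13 − 5·36 = 16
  V = 159 − 4·36 − 3·16 = -33
Comparing — Policy A: V=135, Policy B: V=-33. Lowest is -33 (Policy B).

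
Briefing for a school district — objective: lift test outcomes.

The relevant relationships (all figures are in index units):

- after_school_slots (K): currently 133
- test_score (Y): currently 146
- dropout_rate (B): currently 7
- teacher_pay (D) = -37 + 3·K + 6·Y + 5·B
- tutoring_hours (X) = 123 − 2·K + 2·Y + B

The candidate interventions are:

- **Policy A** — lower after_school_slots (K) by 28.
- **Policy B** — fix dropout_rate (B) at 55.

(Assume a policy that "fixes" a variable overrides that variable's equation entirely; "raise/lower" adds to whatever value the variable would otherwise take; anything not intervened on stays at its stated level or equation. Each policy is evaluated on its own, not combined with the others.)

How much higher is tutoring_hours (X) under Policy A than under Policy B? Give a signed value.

Policy A (K − 28):
  K = 133 − 28 = 105
  Y = 146
  B = 7
  X = 123 − 2·105 + 2·146 + 7 = 212
Policy B (B := 55):
  K = 133
  Y = 146
  B = 55
  X = 123 − 2·133 + 2·146 + 55 = 204
X: 212 − 204 = 8

8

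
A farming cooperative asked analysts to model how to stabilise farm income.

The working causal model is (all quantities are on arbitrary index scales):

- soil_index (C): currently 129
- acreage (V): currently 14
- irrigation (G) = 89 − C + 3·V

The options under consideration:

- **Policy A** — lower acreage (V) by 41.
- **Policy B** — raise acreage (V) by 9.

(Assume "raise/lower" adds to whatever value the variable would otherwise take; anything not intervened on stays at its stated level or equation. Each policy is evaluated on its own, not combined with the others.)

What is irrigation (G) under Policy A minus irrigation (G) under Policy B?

Policy A (V − 41):
  C = 129
  V = 14 − 41 = -27
  G = 89 − 129 + 3·(-27) = -121
Policy B (V + 9):
  C = 129
  V = 14 + 9 = 23
  G = 89 − 129 + 3·23 = 29
G: -121 − 29 = -150

-150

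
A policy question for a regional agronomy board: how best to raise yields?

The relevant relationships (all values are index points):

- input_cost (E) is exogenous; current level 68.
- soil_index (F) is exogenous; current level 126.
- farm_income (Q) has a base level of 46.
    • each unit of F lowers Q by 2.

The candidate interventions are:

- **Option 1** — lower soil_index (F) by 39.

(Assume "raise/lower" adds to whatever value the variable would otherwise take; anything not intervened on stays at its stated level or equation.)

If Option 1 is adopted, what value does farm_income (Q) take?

Option 1 (F − 39):
  F = 126 − 39 = 87
  Q = 46 − 2·87 = -128

-128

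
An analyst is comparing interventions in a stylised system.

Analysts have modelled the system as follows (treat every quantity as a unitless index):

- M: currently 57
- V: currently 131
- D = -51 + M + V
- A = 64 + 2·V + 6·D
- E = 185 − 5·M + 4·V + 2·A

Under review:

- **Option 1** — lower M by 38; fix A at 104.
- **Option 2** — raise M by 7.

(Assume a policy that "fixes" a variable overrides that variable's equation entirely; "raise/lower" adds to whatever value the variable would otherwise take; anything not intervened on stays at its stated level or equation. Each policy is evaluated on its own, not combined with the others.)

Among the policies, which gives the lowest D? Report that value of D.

Option 1 (M − 38, A := 104):
  M = 57 − 38 = 19
  V = 131
  D = -51 + 19 + 131 = 99
Option 2 (M + 7):
  M = 57 + 7 = 64
  V = 131
  D = -51 + 64 + 131 = 144
Comparing — Option 1: D=99, Option 2: D=144. Lowest is 99 (Option 1).

99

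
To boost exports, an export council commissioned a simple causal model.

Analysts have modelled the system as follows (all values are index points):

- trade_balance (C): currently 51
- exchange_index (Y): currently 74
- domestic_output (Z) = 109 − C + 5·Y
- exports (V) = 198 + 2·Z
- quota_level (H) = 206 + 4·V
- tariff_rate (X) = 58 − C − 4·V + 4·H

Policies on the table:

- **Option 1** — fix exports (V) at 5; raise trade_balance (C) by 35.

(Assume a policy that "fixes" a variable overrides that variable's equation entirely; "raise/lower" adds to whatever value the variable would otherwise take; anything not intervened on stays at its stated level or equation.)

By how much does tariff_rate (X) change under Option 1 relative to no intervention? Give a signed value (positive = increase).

Baseline:
  C = 51
  Y = 74
  Z = 109 − 51 + 5·74 = 428
  V = 198 + 2·428 = 1054
  H = 206 + 4·1054 = 4422
  X = 58 − 51 − 4·1054 + 4·4422 = 13479
Option 1 (V := 5, C + 35):
  C = 51 + 35 = 86
  Y = 74
  Z = 109 − 86 + 5·74 = 393
  V = 5
  H = 206 + 4·5 = 226
  X = 58 − 86 − 4·5 + 4·226 = 856
Change in X: 856 − 13479 = -12623

-12623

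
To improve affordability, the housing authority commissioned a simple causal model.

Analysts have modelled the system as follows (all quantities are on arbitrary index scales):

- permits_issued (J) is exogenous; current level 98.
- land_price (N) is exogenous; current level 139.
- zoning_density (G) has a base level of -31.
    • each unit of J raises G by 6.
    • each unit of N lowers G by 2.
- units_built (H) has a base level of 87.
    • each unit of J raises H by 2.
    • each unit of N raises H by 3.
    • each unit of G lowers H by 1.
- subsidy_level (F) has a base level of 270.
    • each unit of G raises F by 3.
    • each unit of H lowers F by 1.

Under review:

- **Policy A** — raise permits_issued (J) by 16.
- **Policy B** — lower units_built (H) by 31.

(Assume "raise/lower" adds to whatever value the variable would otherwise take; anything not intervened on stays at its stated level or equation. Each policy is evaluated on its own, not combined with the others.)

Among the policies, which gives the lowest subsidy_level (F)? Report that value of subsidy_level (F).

Policy A (J + 16):
  J = 98 + 16 = 114
  N = 139
  G = -31 + 6·114 − 2·139 = 375
  H = 87 + 2·114 + 3·139 − 375 = 357
  F = 270 + 3·375 − 357 = 1038
Policy B (H − 31):
  J = 98
  N = 139
  G = -31 + 6·98 − 2·139 = 279
  H = 87 + 2·98 + 3·139 − 279 (−31 from intervention) = 390
  F = 270 + 3·279 − 390 = 717
Comparing — Policy A: F=1038, Policy B: F=717. Lowest is 717 (Policy B).

717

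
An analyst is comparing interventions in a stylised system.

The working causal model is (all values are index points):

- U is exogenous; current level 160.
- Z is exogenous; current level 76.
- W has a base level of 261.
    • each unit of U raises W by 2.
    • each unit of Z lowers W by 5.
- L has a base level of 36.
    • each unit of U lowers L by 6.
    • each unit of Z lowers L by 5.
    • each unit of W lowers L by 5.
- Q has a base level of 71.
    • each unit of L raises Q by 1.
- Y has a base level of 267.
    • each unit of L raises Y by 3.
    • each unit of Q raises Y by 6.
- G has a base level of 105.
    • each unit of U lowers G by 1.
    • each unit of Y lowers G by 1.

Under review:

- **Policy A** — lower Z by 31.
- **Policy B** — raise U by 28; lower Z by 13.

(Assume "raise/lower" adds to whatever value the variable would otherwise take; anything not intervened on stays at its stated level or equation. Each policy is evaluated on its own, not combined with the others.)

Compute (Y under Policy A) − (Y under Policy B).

Policy A (Z − 31):
  U = 160
  Z = 76 − 31 = 45
  W = 261 + 2·160 − 5·45 = 356
  L = 36 − 6·160 − 5·45 − 5·356 = -2929
  Q = 71 + (-2929) = -2858
  Y = 267 + 3·(-2929) + 6·(-2858) = -25668
Policy B (U + 28, Z − 13):
  U = 160 + 28 = 188
  Z = 76 − 13 = 63
  W = 261 + 2·188 − 5·63 = 322
  L = 36 − 6·188 − 5·63 − 5·322 = -3017
  Q = 71 + (-3017) = -2946
  Y = 267 + 3·(-3017) + 6·(-2946) = -26460
Y: -25668 − (-26460) = 792

792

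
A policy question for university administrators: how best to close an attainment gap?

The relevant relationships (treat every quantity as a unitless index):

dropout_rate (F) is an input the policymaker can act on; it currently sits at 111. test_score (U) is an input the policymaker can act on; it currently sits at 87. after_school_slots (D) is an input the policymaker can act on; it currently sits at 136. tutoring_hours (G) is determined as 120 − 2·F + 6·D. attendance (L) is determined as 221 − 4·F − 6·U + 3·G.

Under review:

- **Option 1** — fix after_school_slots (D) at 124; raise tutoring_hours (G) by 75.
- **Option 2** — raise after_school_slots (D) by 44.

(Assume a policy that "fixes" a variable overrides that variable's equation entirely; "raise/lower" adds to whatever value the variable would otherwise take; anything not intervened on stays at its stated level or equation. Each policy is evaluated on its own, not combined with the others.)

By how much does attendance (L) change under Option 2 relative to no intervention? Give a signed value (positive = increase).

792

Baseline:
  F = 111
  U = 87
  D = 136
  G = 120 − 2·111 + 6·136 = 714
  L = 221 − 4·111 − 6·87 + 3·714 = 1397
Option 2 (D + 44):
  F = 111
  U = 87
  D = 136 + 44 = 180
  G = 120 − 2·111 + 6·180 = 978
  L = 221 − 4·111 − 6·87 + 3·978 = 2189
Change in L: 2189 − 1397 = 792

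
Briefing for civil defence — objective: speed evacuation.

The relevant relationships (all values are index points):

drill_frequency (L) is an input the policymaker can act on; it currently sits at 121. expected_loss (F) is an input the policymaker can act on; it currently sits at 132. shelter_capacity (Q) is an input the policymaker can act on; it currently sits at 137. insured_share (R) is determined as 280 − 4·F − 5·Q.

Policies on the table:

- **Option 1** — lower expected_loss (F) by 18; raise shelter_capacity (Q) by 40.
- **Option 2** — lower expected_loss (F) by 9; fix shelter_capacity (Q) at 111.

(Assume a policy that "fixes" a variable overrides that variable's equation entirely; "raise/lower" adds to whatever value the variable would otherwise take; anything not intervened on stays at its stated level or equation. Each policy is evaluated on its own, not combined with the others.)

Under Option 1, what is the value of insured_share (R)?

-1061

Option 1 (F − 18, Q + 40):
  F = 132 − 18 = 114
  Q = 137 + 40 = 177
  R = 280 − 4·114 − 5·177 = -1061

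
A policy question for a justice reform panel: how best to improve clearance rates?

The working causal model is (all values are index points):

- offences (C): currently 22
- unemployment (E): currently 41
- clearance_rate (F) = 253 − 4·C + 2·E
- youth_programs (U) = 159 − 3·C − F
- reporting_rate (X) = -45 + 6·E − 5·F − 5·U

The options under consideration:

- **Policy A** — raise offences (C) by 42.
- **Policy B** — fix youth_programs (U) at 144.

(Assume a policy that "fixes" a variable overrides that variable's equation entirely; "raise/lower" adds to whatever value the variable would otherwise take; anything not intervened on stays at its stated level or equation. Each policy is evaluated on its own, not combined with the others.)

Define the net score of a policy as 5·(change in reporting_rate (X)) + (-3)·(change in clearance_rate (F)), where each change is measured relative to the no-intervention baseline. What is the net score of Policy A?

3654

Baseline:
  C = 22
  E = 41
  F = 253 − 4·22 + 2·41 = 247
  U = 159 − 3·22 − 247 = -154
  X = -45 + 6·41 − 5·247 − 5·(-154) = -264
Policy A (C + 42):
  C = 22 + 42 = 64
  E = 41
  F = 253 − 4·64 + 2·41 = 79
  U = 159 − 3·64 − 79 = -112
  X = -45 + 6·41 − 5·79 − 5·(-112) = 366
ΔX = 366 − (-264) = 630; ΔF = 79 − 247 = -168
Score = 5·630 + (-3)·(-168) = 3654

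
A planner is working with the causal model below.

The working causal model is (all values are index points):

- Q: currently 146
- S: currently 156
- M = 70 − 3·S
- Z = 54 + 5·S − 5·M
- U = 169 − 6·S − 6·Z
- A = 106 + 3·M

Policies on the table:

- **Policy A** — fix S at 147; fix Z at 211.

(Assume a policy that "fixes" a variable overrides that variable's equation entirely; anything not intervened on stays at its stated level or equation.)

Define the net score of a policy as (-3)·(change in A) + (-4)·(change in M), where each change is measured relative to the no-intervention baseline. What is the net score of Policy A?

Baseline:
  S = 156
  M = 70 − 3·156 = -398
  A = 106 + 3·(-398) = -1088
Policy A (S := 147, Z := 211):
  S = 147
  M = 70 − 3·147 = -371
  A = 106 + 3·(-371) = -1007
ΔA = -1007 − (-1088) = 81; ΔM = -371 − (-398) = 27
Score = (-3)·81 + (-4)·27 = -351

-351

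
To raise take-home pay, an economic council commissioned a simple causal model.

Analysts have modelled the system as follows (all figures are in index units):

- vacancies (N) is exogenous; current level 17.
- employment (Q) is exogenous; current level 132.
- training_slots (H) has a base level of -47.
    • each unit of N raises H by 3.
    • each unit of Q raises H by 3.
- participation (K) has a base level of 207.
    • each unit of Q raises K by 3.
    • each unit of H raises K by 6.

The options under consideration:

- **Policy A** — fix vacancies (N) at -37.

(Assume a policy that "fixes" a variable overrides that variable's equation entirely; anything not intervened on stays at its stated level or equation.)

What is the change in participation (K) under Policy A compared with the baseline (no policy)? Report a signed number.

Baseline:
  N = 17
  Q = 132
  H = -47 + 3·17 + 3·132 = 400
  K = 207 + 3·132 + 6·400 = 3003
Policy A (N := -37):
  N = -37
  Q = 132
  H = -47 + 3·(-37) + 3·132 = 238
  K = 207 + 3·132 + 6·238 = 2031
Change in K: 2031 − 3003 = -972

-972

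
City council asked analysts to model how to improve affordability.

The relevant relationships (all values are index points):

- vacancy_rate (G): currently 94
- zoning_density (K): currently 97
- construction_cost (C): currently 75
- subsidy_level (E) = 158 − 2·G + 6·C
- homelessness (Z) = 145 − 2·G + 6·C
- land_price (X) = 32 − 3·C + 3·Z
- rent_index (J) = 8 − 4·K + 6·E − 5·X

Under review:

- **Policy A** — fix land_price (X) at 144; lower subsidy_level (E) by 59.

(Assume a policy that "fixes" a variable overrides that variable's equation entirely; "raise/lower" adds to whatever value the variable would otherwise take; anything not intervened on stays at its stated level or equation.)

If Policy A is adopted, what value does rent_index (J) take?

1066

Policy A (X := 144, E − 59):
  G = 94
  K = 97
  C = 75
  E = 158 − 2·94 + 6·75 (−59 from intervention) = 361
  Z = 145 − 2·94 + 6·75 = 407
  X = 144
  J = 8 − 4·97 + 6·361 − 5·144 = 1066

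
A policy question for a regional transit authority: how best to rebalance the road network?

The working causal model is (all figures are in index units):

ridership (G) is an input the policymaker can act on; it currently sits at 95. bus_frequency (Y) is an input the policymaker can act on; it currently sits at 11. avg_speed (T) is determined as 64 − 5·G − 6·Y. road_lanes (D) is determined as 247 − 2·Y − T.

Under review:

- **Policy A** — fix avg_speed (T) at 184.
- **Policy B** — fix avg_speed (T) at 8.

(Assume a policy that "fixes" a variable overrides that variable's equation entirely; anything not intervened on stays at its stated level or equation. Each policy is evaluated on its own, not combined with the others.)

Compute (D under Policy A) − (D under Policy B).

-176

Policy A (T := 184):
  G = 95
  Y = 11
  T = 184
  D = 247 − 2·11 − 184 = 41
Policy B (T := 8):
  G = 95
  Y = 11
  T = 8
  D = 247 − 2·11 − 8 = 217
D: 41 − 217 = -176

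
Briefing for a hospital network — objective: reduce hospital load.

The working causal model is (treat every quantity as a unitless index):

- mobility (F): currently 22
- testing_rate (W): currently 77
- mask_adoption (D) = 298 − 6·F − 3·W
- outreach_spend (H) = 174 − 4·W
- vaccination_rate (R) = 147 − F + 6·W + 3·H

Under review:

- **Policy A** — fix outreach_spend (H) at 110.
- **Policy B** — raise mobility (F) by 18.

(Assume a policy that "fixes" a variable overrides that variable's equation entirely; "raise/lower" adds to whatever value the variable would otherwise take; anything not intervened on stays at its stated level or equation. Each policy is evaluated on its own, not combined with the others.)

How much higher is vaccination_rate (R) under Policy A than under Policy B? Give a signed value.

Policy A (H := 110):
  F = 22
  W = 77
  H = 110
  R = 147 − 22 + 6·77 + 3·110 = 917
Policy B (F + 18):
  F = 22 + 18 = 40
  W = 77
  H = 174 − 4·77 = -134
  R = 147 − 40 + 6·77 + 3·(-134) = 167
R: 917 − 167 = 750

750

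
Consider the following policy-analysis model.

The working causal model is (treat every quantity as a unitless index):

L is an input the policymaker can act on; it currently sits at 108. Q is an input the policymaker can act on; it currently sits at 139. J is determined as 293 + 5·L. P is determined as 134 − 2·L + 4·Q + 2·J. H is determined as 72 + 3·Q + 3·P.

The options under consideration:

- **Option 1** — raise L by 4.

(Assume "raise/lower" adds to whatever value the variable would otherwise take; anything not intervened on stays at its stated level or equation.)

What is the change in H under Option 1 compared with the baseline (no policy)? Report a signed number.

Baseline:
  L = 108
  Q = 139
  J = 293 + 5·108 = 833
  P = 134 − 2·108 + 4·139 + 2·833 = 2140
  H = 72 + 3·139 + 3·2140 = 6909
Option 1 (L + 4):
  L = 108 + 4 = 112
  Q = 139
  J = 293 + 5·112 = 853
  P = 134 − 2·112 + 4·139 + 2·853 = 2172
  H = 72 + 3·139 + 3·2172 = 7005
Change in H: 7005 − 6909 = 96

96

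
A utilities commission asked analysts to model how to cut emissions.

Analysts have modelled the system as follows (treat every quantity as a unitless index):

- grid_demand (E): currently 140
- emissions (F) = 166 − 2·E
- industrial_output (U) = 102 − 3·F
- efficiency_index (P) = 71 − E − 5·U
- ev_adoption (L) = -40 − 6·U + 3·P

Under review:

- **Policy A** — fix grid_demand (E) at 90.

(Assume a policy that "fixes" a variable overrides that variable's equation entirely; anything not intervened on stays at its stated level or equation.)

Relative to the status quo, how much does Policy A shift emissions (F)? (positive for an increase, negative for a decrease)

Baseline:
  E = 140
  F = 166 − 2·140 = -114
Policy A (E := 90):
  E = 90
  F = 166 − 2·90 = -14
Change in F: -14 − (-114) = 100

100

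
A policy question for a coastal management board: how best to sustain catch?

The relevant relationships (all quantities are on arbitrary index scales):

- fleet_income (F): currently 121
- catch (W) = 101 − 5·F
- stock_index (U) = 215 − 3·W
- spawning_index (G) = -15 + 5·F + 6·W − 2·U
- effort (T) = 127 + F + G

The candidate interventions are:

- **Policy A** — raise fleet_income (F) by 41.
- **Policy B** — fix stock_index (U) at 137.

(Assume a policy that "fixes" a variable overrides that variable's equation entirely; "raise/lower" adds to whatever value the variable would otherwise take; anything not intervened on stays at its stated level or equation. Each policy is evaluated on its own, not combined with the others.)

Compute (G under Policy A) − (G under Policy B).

Policy A (F + 41):
  F = 121 + 41 = 162
  W = 101 − 5·162 = -709
  U = 215 − 3·(-709) = 2342
  G = -15 + 5·162 + 6·(-709) − 2·2342 = -8143
Policy B (U := 137):
  F = 121
  W = 101 − 5·121 = -504
  U = 137
  G = -15 + 5·121 + 6·(-504) − 2·137 = -2708
G: -8143 − (-2708) = -5435

-5435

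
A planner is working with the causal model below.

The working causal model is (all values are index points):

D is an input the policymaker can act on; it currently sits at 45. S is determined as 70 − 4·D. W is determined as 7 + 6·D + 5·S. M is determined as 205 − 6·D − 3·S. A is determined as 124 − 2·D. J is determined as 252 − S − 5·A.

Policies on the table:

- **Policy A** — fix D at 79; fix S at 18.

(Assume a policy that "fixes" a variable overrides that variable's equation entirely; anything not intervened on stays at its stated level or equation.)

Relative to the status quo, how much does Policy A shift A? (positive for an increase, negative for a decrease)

Baseline:
  D = 45
  A = 124 − 2·45 = 34
Policy A (D := 79, S := 18):
  D = 79
  A = 124 − 2·79 = -34
Change in A: -34 − 34 = -68

-68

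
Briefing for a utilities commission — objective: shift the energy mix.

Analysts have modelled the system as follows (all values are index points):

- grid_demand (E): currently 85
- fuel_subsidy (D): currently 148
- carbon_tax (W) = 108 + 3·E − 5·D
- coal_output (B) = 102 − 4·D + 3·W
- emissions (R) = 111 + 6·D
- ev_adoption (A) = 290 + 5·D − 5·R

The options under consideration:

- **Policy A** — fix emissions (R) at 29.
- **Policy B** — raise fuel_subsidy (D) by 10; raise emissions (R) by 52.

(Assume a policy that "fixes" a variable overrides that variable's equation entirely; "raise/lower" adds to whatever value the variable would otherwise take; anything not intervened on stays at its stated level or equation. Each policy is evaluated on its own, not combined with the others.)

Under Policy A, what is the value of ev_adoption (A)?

Policy A (R := 29):
  D = 148
  R = 29
  A = 290 + 5·148 − 5·29 = 885

885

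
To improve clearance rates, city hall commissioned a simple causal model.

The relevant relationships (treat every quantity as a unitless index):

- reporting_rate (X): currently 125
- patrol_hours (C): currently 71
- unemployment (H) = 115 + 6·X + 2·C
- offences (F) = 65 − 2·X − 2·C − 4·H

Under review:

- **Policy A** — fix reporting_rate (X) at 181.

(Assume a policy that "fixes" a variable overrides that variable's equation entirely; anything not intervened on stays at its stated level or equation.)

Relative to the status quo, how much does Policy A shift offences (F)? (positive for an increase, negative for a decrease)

-1456

Baseline:
  X = 125
  C = 71
  H = 115 + 6·125 + 2·71 = 1007
  F = 65 − 2·125 − 2·71 − 4·1007 = -4355
Policy A (X := 181):
  X = 181
  C = 71
  H = 115 + 6·181 + 2·71 = 1343
  F = 65 − 2·181 − 2·71 − 4·1343 = -5811
Change in F: -5811 − (-4355) = -1456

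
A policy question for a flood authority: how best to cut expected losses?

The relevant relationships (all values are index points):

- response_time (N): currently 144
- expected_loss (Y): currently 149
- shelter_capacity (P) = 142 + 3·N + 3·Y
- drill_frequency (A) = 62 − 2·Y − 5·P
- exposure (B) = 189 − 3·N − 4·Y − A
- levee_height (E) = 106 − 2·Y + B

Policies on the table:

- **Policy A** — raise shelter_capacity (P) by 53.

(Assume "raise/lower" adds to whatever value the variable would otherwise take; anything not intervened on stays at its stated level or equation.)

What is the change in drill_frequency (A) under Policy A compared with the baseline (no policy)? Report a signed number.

-265

Baseline:
  N = 144
  Y = 149
  P = 142 + 3·144 + 3·149 = 1021
  A = 62 − 2·149 − 5·1021 = -5341
Policy A (P + 53):
  N = 144
  Y = 149
  P = 142 + 3·144 + 3·149 (+53 from intervention) = 1074
  A = 62 − 2·149 − 5·1074 = -5606
Change in A: -5606 − (-5341) = -265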